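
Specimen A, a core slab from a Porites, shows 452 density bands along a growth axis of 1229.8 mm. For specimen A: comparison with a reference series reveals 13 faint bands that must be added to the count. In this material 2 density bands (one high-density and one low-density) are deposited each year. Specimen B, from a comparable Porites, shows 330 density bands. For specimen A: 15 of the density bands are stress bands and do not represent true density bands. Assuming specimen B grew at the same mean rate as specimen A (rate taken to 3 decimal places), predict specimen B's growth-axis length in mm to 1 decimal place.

901.9 mm

Specimen A: after corrections the count is 452 − 15 + 13 = 450 density bands.
Specimen A: dividing by 2 density bands per year: 450 / 2 = 225 years.
A: Extension rate ≈ 1229.8 / 225 = 5.466 mm/yr.
Specimen B: with 2 density bands per year, 330 / 2 = 165 years. Length of B = 5.466 × 165 = 901.9 mm.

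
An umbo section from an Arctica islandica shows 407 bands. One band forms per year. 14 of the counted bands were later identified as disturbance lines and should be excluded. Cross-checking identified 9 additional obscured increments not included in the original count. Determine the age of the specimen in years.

After corrections the count is 407 − 14 + 9 = 402 bands.
With a one-to-one band periodicity this is 402 years.

402 yr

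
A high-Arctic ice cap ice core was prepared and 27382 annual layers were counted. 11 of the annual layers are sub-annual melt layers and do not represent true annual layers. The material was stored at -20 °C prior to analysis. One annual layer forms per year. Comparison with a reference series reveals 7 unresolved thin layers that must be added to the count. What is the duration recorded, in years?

27378 years

After corrections the count is 27382 − 11 + 7 = 27378 annual layers.
One annual layer per year makes the duration 27378 years.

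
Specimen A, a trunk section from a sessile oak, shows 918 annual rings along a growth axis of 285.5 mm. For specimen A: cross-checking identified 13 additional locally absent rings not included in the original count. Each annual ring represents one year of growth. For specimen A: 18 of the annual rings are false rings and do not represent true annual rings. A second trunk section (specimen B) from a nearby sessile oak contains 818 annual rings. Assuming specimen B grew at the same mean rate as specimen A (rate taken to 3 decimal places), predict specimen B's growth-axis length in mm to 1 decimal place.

Specimen A: adjusted count: 918 − 18 + 13 = 913 annual rings.
A: Mean rate = 285.5 mm / 913 years ≈ 0.313 mm per year.
For B, 0.313 mm/year × 818 years = 256.0 mm.

256.0 mm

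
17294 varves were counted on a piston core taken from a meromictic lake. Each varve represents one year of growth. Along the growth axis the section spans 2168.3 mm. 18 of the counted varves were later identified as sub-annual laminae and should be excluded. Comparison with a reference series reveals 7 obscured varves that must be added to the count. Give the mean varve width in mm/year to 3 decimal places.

0.125 mm/year

Adjusted count: 17294 − 18 + 7 = 17283 varves.
Mean rate = 2168.3 mm / 17283 years ≈ 0.125 mm/year.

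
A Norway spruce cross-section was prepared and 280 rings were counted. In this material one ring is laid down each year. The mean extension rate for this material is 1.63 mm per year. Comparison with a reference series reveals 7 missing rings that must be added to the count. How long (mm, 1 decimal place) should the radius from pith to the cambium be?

Correcting the raw count gives 280 + 7 = 287 true rings.
287 years at 1.63 mm/year gives 1.63 × 287 = 467.8 mm.

467.8 mm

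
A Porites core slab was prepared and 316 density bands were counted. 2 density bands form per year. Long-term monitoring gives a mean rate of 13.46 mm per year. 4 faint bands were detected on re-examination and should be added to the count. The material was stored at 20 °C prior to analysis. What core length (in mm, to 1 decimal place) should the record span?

Correcting the raw count gives 316 + 4 = 320 true density bands.
Dividing by 2 density bands per year: 320 / 2 = 160 years.
160 years at 13.46 mm/year gives 13.46 × 160 = 2153.6 mm.

2153.6 mm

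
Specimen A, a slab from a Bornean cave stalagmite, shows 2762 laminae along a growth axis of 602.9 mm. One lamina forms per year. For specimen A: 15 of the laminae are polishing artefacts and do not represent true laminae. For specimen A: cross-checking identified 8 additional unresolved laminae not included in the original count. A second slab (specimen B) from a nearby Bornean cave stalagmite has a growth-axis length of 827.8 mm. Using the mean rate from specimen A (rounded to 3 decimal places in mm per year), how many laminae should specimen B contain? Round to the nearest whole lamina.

Specimen A: correcting the raw count gives 2762 − 15 + 8 = 2755 true laminae.
A: Extension rate ≈ 602.9 / 2755 = 0.219 mm/yr.
Specimen B: 827.8 mm / 0.219 mm per year = 3779.91 years ≈ 3780 laminae.

3780 laminae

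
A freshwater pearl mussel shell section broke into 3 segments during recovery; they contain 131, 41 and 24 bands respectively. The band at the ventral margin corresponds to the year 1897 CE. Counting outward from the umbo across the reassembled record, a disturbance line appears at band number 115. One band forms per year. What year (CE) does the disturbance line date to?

1816 CE

Total bands = 131 + 41 + 24 = 196.
196 − 115 = 81 bands lie beyond the disturbance line toward the ventral margin.
The band at the ventral margin is 1897 CE, so the disturbance line dates to 1897 − 81 = 1816 CE.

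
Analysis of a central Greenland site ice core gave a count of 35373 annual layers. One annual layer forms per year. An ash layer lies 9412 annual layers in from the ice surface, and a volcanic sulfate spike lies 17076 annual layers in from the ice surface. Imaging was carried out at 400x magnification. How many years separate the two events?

7664 years

Separation: 17076 − 9412 = 7664 annual layers.
That is 7664 years at one annual layer per year.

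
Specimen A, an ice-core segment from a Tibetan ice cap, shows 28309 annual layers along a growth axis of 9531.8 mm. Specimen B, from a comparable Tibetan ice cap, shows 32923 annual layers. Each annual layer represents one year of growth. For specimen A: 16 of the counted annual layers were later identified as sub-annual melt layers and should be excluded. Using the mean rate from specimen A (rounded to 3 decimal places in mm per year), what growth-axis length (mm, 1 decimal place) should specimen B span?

11095.1 mm

Specimen A: correcting the raw count gives 28309 − 16 = 28293 true annual layers.
A: Extension rate ≈ 9531.8 / 28293 = 0.337 mm/yr.
B's length ≈ 0.337 × 32923 = 11095.1 mm.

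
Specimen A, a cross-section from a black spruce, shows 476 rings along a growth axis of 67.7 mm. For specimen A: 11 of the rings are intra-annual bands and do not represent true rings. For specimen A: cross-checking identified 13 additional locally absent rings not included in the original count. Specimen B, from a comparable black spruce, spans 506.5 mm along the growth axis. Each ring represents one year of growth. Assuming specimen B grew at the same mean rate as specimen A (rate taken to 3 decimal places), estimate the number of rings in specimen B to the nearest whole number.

Specimen A: adjusted count: 476 − 11 + 13 = 478 rings.
A: 67.7 mm over 478 years gives 67.7 / 478 ≈ 0.142 mm/yr.
For B, 506.5 / 0.142 = 3566.90 years ≈ 3567 rings.

3567 rings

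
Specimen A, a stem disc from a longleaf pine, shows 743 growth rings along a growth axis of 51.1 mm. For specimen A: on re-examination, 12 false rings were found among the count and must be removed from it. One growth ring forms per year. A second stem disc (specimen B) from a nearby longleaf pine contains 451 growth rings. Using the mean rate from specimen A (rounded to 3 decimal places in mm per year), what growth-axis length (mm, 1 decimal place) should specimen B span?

Specimen A: adjusted count: 743 − 12 = 731 growth rings.
A: 51.1 mm over 731 years gives 51.1 / 731 ≈ 0.070 mm/yr.
B's length ≈ 0.070 × 451 = 31.6 mm.

31.6 mm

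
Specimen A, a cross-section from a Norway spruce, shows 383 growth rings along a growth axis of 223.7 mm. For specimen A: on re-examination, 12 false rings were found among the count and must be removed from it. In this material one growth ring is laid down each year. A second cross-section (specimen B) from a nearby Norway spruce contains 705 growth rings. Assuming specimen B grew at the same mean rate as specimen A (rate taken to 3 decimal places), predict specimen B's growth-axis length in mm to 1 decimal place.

Specimen A: correcting the raw count gives 383 − 12 = 371 true growth rings.
A: 223.7 mm over 371 years gives 223.7 / 371 ≈ 0.603 mm/yr.
B's length ≈ 0.603 × 705 = 425.1 mm.

425.1 mm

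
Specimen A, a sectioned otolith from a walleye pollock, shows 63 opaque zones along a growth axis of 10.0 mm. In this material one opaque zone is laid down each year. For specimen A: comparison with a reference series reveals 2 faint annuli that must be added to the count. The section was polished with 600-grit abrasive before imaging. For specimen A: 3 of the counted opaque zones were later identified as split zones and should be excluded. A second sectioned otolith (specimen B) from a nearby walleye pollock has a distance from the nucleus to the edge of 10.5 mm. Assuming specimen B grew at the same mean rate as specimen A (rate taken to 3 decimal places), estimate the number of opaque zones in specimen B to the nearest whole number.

Specimen A: adjusted count: 63 − 3 + 2 = 62 opaque zones.
A: Extension rate ≈ 10.0 / 62 = 0.161 mm per year.
Specimen B: 10.5 mm / 0.161 mm per year = 65.22 years ≈ 65 opaque zones.

65 opaque zones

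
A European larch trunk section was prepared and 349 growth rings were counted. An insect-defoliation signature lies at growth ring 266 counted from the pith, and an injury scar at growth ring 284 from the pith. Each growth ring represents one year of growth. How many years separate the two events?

18 years

Separation: 284 − 266 = 18 growth rings.
One growth ring per year makes the interval 18 years.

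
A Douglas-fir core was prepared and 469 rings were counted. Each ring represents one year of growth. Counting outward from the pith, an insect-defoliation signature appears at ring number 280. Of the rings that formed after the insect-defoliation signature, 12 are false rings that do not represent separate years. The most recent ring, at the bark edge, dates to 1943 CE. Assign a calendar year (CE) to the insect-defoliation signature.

469 − 280 = 189 rings lie beyond the insect-defoliation signature toward the bark edge.
Excluding 12 false rings: 189 − 12 = 177.
1943 − 177 = 1766 CE.

1766 CE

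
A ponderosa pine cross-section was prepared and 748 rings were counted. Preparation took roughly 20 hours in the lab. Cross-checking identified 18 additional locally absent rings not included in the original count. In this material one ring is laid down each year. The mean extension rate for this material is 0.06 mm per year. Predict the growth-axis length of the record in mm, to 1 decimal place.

Correcting the raw count gives 748 + 18 = 766 true rings.
Length ≈ 0.06 × 766 = 46.0 mm.

46.0 mm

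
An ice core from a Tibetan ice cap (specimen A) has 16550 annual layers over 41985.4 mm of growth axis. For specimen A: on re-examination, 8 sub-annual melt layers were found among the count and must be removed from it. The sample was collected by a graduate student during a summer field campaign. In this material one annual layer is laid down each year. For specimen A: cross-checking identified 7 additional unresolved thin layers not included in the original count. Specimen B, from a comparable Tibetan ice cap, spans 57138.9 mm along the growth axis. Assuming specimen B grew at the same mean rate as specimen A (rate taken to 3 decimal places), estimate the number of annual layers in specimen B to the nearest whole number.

Specimen A: correcting the raw count gives 16550 − 8 + 7 = 16549 true annual layers.
A: Extension rate ≈ 41985.4 / 16549 = 2.537 mm/yr.
B spans 57138.9 / 2.537 = 22522.23 years ≈ 22522 annual layers.

22522 annual layers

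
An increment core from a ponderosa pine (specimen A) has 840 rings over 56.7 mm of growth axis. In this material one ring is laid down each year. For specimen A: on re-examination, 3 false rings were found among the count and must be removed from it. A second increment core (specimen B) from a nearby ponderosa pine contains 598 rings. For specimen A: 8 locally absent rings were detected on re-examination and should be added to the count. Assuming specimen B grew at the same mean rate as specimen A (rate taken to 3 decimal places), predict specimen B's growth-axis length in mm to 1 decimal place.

Specimen A: after corrections the count is 840 − 3 + 8 = 845 rings.
A: Extension rate ≈ 56.7 / 845 = 0.067 mm/year.
Length of B = 0.067 × 598 = 40.1 mm.

40.1 mm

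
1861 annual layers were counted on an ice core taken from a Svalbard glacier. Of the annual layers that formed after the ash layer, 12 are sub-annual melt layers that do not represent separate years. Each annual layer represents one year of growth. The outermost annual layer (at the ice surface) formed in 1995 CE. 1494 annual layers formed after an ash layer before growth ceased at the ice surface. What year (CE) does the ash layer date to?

There are 1494 annual layers younger than the ash layer.
Excluding 12 false annual layers: 1494 − 12 = 1482.
The annual layer at the ice surface is 1995 CE, so the ash layer dates to 1995 − 1482 = 513 CE.

513 CE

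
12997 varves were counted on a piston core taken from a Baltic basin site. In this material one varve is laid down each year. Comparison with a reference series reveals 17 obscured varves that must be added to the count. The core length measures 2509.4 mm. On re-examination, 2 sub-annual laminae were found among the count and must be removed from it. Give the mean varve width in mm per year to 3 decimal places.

True varve count = 12997 − 2 + 17 = 13012.
2509.4 mm over 13012 years gives 2509.4 / 13012 ≈ 0.193 mm per year.

0.193 mm per year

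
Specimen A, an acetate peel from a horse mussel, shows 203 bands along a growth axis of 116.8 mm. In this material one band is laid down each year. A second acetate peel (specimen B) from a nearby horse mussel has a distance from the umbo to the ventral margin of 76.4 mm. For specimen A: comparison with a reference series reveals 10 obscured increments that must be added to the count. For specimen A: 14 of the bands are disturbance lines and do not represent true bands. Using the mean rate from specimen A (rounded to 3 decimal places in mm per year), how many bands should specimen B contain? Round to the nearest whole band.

Specimen A: true band count = 203 − 14 + 10 = 199.
A: Mean rate = 116.8 mm / 199 years ≈ 0.587 mm per year.
Specimen B: 76.4 mm / 0.587 mm per year = 130.15 years ≈ 130 bands.

130 bands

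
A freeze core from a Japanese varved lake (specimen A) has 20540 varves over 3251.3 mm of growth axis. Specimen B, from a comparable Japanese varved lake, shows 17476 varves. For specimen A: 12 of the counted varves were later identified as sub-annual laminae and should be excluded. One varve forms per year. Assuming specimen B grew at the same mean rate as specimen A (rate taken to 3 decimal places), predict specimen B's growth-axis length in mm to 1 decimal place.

Specimen A: adjusted count: 20540 − 12 = 20528 varves.
A: Mean rate = 3251.3 mm / 20528 years ≈ 0.158 mm per year.
Length of B = 0.158 × 17476 = 2761.2 mm.

2761.2 mm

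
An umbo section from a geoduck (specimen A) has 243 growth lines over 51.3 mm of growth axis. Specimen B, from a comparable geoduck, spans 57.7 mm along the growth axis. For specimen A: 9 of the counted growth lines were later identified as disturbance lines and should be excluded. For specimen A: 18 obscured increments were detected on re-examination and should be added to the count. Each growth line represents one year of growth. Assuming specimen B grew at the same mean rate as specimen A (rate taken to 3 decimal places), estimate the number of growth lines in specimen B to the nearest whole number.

283 growth lines

Specimen A: true growth line count = 243 − 9 + 18 = 252.
A: 51.3 mm over 252 years gives 51.3 / 252 ≈ 0.204 mm/year.
B spans 57.7 / 0.204 = 282.84 years ≈ 283 growth lines.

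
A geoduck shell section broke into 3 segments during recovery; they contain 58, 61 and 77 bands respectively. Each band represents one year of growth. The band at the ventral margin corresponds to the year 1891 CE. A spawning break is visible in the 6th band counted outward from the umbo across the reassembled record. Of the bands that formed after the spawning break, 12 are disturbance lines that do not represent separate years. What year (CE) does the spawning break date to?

Total bands = 58 + 61 + 77 = 196.
196 − 6 = 190 bands lie beyond the spawning break toward the ventral margin.
190 − 12 false = 178 true bands after the spawning break.
Counting back 178 years from 1891 CE places the spawning break in 1891 − 178 = 1713 CE.

1713 CE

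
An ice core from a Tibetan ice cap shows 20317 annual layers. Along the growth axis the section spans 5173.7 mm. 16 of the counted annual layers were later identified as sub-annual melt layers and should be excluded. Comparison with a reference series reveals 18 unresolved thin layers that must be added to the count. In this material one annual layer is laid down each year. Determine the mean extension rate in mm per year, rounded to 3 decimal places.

0.255 mm per year

Correcting the raw count gives 20317 − 16 + 18 = 20319 true annual layers.
Extension rate ≈ 5173.7 / 20319 = 0.255 mm per year.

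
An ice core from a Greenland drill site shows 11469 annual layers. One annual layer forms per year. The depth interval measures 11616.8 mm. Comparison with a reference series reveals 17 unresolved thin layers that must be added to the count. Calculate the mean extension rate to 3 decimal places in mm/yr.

After corrections the count is 11469 + 17 = 11486 annual layers.
11616.8 mm over 11486 years gives 11616.8 / 11486 ≈ 1.011 mm/yr.

1.011 mm/yr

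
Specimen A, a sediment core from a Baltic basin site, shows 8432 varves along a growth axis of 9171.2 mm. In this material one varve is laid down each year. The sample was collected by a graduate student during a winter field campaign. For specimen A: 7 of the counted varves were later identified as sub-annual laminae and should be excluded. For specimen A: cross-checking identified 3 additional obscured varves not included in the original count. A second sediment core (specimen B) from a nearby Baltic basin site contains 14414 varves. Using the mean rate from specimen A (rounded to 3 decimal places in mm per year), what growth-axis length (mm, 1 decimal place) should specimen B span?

15682.4 mm

Specimen A: true varve count = 8432 − 7 + 3 = 8428.
A: 9171.2 mm over 8428 years gives 9171.2 / 8428 ≈ 1.088 mm/yr.
For B, 1.088 mm/year × 14414 years = 15682.4 mm.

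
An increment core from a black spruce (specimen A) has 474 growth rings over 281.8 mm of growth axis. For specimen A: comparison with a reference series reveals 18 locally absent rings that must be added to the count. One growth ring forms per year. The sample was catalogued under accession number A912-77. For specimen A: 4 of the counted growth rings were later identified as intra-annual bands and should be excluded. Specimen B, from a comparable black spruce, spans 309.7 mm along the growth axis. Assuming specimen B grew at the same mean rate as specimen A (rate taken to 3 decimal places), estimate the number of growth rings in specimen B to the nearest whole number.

Specimen A: correcting the raw count gives 474 − 4 + 18 = 488 true growth rings.
A: Mean rate = 281.8 mm / 488 years ≈ 0.577 mm/yr.
For B, 309.7 / 0.577 = 536.74 years ≈ 537 growth rings.

537 growth rings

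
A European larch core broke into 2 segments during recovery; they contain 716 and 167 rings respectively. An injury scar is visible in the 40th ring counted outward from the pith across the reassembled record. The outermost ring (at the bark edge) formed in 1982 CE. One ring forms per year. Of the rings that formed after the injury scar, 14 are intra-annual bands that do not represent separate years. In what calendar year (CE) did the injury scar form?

1153 CE

Total rings = 716 + 167 = 883.
883 − 40 = 843 rings lie beyond the injury scar toward the bark edge.
Removing the 14 false rings leaves 843 − 14 = 829 true rings beyond the injury scar.
1982 − 829 = 1153 CE.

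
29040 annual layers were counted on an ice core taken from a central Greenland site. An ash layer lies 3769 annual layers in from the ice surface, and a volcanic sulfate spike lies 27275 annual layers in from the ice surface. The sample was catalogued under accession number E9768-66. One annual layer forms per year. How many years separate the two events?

Separation: 27275 − 3769 = 23506 annual layers.
That is 23506 years at one annual layer per year.

23506 yr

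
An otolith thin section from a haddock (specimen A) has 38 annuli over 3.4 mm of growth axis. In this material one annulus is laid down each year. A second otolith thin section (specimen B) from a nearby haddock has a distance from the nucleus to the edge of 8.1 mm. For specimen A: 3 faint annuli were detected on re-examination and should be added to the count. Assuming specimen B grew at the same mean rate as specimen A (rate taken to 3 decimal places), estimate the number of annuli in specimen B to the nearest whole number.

Specimen A: true annulus count = 38 + 3 = 41.
A: Extension rate ≈ 3.4 / 41 = 0.083 mm/yr.
For B, 8.1 / 0.083 = 97.59 years ≈ 98 annuli.

98 annuli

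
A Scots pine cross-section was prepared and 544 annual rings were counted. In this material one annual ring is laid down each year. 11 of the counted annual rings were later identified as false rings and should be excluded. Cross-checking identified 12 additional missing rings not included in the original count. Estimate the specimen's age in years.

545 years

After corrections the count is 544 − 11 + 12 = 545 annual rings.
At one annual ring per year, that is 545 years.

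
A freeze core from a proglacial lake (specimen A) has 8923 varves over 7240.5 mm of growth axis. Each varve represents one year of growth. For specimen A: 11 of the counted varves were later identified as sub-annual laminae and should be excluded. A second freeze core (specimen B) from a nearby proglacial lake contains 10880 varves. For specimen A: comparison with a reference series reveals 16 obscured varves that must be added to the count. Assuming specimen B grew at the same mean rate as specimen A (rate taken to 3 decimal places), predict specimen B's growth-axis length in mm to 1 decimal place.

Specimen A: true varve count = 8923 − 11 + 16 = 8928.
A: 7240.5 mm over 8928 years gives 7240.5 / 8928 ≈ 0.811 mm/yr.
For B, 0.811 mm/year × 10880 years = 8823.7 mm.

8823.7 mm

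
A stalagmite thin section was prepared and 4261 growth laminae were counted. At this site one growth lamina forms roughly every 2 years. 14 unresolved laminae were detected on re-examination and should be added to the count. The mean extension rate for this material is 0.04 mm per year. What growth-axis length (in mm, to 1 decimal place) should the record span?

True growth lamina count = 4261 + 14 = 4275.
At 2 years per growth lamina, 4275 × 2 = 8550 years.
Length ≈ 0.04 × 8550 = 342.0 mm.

342.0 mm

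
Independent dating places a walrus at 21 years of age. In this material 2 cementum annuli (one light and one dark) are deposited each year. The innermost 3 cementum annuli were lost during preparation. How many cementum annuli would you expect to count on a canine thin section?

39 cementum annuli

21 years at 2 cementum annuli per year gives 21 × 2 = 42 cementum annuli.
Less the 3 uncaptured cementum annuli: 42 − 3 = 39.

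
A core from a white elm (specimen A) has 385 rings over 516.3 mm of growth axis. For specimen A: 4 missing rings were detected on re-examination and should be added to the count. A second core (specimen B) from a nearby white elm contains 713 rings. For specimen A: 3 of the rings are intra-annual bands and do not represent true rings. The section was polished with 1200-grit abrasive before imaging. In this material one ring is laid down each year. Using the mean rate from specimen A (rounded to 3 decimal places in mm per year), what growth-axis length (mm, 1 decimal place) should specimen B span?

Specimen A: adjusted count: 385 − 3 + 4 = 386 rings.
A: Mean rate = 516.3 mm / 386 years ≈ 1.338 mm/yr.
B's length ≈ 1.338 × 713 = 954.0 mm.

954.0 mm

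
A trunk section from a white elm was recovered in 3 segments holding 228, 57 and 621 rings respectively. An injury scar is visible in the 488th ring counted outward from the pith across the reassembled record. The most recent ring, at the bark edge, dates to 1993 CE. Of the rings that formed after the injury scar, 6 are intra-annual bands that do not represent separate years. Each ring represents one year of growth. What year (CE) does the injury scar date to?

1581 CE

Total rings = 228 + 57 + 621 = 906.
906 − 488 = 418 rings lie beyond the injury scar toward the bark edge.
Removing the 6 false rings leaves 418 − 6 = 412 true rings beyond the injury scar.
Counting back 412 years from 1993 CE places the injury scar in 1993 − 412 = 1581 CE.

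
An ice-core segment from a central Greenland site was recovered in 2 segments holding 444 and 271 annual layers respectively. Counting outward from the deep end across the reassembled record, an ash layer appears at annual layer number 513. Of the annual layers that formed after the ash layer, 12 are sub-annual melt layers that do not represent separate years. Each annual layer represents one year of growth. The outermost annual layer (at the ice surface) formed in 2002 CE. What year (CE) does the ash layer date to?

Total annual layers = 444 + 271 = 715.
The ash layer sits at annual layer 513 from the deep end, so 715 − 513 = 202 annual layers formed after it.
Removing the 12 false annual layers leaves 202 − 12 = 190 true annual layers beyond the ash layer.
2002 − 190 = 1812 CE.

1812 CE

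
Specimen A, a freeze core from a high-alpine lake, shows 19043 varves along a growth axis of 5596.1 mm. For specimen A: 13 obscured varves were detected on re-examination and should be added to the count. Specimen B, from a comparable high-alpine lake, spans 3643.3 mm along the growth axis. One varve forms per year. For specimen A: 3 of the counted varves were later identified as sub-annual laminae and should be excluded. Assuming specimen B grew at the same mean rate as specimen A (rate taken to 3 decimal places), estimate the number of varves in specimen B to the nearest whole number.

Specimen A: true varve count = 19043 − 3 + 13 = 19053.
A: Mean rate = 5596.1 mm / 19053 years ≈ 0.294 mm per year.
B spans 3643.3 / 0.294 = 12392.18 years ≈ 12392 varves.

12392 varves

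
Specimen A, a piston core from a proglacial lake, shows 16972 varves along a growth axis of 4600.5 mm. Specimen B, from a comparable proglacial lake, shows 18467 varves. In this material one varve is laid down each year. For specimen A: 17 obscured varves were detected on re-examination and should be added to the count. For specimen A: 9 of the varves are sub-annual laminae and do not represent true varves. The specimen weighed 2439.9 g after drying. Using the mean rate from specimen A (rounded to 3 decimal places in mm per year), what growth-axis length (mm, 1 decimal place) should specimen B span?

Specimen A: correcting the raw count gives 16972 − 9 + 17 = 16980 true varves.
A: 4600.5 mm over 16980 years gives 4600.5 / 16980 ≈ 0.271 mm/year.
For B, 0.271 mm/year × 18467 years = 5004.6 mm.

5004.6 mm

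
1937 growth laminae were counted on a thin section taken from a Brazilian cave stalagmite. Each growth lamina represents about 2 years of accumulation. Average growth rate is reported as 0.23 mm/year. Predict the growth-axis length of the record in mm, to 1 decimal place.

At 2 years per growth lamina, 1937 × 2 = 3874 years.
Predicted length = 0.23 mm/year × 3874 years = 891.0 mm.

891.0 mm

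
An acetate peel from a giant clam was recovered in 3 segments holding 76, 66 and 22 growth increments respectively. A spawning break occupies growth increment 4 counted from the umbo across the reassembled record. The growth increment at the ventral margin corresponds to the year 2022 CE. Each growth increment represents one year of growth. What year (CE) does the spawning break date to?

Total growth increments = 76 + 66 + 22 = 164.
Between growth increment 4 and the ventral margin there are 164 − 4 = 160 growth increments.
Counting back 160 years from 2022 CE places the spawning break in 2022 − 160 = 1862 CE.

1862 CE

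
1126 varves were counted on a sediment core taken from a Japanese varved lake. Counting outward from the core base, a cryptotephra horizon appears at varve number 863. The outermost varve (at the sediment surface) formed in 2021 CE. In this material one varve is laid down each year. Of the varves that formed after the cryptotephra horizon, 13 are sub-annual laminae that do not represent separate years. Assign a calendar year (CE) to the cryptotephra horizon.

The cryptotephra horizon sits at varve 863 from the core base, so 1126 − 863 = 263 varves formed after it.
Excluding 13 false varves: 263 − 13 = 250.
The varve at the sediment surface is 2021 CE, so the cryptotephra horizon dates to 2021 − 250 = 1771 CE.

1771 CE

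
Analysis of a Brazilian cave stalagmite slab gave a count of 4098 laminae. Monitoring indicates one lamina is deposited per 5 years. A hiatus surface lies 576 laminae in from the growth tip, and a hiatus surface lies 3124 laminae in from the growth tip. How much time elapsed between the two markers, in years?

12740 yr

The two markers are separated by 3124 − 576 = 2548 laminae.
Multiplying by 5 years per lamina: 2548 × 5 = 12740 years.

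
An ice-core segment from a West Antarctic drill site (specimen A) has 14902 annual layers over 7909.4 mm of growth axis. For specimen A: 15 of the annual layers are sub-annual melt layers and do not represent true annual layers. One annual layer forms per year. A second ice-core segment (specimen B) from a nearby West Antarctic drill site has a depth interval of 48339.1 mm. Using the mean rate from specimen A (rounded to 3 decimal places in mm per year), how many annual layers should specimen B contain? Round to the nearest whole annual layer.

91034 annual layers

Specimen A: adjusted count: 14902 − 15 = 14887 annual layers.
A: Extension rate ≈ 7909.4 / 14887 = 0.531 mm/year.
For B, 48339.1 / 0.531 = 91034.09 years ≈ 91034 annual layers.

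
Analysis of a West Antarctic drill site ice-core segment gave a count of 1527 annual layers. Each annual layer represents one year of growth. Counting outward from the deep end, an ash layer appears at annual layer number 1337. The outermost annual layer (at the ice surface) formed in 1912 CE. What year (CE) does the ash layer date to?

Between annual layer 1337 and the ice surface there are 1527 − 1337 = 190 annual layers.
Counting back 190 years from 1912 CE places the ash layer in 1912 − 190 = 1722 CE.

1722 CE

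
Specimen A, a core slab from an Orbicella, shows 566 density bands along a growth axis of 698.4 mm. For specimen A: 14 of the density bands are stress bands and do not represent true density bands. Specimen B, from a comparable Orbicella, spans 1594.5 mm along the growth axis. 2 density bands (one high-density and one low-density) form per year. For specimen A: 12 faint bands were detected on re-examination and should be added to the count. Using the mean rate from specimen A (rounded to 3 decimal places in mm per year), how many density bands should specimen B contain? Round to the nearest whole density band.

1287 density bands

Specimen A: true density band count = 566 − 14 + 12 = 564.
Specimen A: with 2 density bands per year, 564 / 2 = 282 years.
A: Extension rate ≈ 698.4 / 282 = 2.477 mm/year.
B spans 1594.5 / 2.477 = 643.72 years; at 2 density bands per year that is 643.72 × 2 ≈ 1287 density bands.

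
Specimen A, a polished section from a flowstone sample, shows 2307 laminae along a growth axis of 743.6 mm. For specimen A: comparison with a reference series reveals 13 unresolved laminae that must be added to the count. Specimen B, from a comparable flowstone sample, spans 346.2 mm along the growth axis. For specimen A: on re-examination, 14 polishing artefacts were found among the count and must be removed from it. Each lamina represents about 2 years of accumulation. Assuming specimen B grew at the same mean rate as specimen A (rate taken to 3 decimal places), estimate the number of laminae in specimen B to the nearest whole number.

1075 laminae

Specimen A: after corrections the count is 2307 − 14 + 13 = 2306 laminae.
Specimen A: multiplying by 2 years per lamina: 2306 × 2 = 4612 years.
A: 743.6 mm over 4612 years gives 743.6 / 4612 ≈ 0.161 mm per year.
For B, 346.2 / 0.161 = 2150.31 years; at 2 years per lamina that is 2150.31 / 2 ≈ 1075 laminae.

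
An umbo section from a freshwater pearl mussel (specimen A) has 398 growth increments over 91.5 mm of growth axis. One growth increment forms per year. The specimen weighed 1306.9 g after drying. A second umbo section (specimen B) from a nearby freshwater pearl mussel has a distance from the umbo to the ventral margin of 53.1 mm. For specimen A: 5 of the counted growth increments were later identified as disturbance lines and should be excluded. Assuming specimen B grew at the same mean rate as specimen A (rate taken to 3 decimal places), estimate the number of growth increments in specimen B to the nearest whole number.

228 growth increments

Specimen A: correcting the raw count gives 398 − 5 = 393 true growth increments.
A: Mean rate = 91.5 mm / 393 years ≈ 0.233 mm/year.
Specimen B: 53.1 mm / 0.233 mm per year = 227.90 years ≈ 228 growth increments.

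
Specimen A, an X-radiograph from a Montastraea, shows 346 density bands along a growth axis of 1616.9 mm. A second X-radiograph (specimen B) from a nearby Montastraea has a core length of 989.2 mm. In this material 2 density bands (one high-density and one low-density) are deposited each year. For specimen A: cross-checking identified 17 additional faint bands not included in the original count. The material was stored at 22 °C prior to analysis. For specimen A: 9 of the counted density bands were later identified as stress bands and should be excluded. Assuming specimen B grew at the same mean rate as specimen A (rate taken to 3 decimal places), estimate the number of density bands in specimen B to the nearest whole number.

Specimen A: correcting the raw count gives 346 − 9 + 17 = 354 true density bands.
Specimen A: with 2 density bands per year, 354 / 2 = 177 years.
A: Mean rate = 1616.9 mm / 177 years ≈ 9.135 mm/year.
For B, 989.2 / 9.135 = 108.29 years; at 2 density bands per year that is 108.29 × 2 ≈ 217 density bands.

217 density bands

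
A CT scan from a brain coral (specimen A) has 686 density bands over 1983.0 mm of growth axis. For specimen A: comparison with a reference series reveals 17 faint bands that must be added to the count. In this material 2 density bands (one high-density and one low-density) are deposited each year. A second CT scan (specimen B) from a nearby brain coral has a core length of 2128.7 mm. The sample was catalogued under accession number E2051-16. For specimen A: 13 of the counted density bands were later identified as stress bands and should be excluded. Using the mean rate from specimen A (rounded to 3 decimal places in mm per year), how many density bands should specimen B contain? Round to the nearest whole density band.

741 density bands

Specimen A: correcting the raw count gives 686 − 13 + 17 = 690 true density bands.
Specimen A: 690 density bands at 2 per year is 690 / 2 = 345 years.
A: 1983.0 mm over 345 years gives 1983.0 / 345 ≈ 5.748 mm per year.
Specimen B: 2128.7 mm / 5.748 mm per year = 370.34 years; at 2 density bands per year that is 370.34 × 2 ≈ 741 density bands.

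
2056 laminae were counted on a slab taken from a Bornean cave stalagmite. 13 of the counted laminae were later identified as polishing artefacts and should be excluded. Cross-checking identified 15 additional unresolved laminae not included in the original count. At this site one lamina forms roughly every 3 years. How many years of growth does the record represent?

6174 years

True lamina count = 2056 − 13 + 15 = 2058.
At 3 years per lamina, 2058 × 3 = 6174 years.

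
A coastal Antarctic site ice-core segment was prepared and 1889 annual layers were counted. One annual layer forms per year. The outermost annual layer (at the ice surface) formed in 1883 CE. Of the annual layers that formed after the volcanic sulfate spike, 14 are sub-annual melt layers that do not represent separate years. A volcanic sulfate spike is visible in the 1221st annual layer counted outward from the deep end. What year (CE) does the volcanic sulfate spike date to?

The volcanic sulfate spike sits at annual layer 1221 from the deep end, so 1889 − 1221 = 668 annual layers formed after it.
668 − 14 false = 654 true annual layers after the volcanic sulfate spike.
Counting back 654 years from 1883 CE places the volcanic sulfate spike in 1883 − 654 = 1229 CE.

1229 CE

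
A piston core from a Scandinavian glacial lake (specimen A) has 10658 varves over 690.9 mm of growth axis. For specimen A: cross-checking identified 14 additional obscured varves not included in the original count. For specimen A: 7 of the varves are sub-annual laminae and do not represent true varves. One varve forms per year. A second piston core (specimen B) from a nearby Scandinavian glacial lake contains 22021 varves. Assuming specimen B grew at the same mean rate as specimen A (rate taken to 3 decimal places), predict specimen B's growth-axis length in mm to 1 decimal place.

1431.4 mm

Specimen A: after corrections the count is 10658 − 7 + 14 = 10665 varves.
A: Mean rate = 690.9 mm / 10665 years ≈ 0.065 mm/yr.
Length of B = 0.065 × 22021 = 1431.4 mm.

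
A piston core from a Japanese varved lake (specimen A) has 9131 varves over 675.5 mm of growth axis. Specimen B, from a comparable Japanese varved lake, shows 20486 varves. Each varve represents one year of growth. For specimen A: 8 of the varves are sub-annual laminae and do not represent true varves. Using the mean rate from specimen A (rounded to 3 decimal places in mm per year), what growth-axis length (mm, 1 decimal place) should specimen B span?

1516.0 mm

Specimen A: true varve count = 9131 − 8 = 9123.
A: Extension rate ≈ 675.5 / 9123 = 0.074 mm/yr.
For B, 0.074 mm/year × 20486 years = 1516.0 mm.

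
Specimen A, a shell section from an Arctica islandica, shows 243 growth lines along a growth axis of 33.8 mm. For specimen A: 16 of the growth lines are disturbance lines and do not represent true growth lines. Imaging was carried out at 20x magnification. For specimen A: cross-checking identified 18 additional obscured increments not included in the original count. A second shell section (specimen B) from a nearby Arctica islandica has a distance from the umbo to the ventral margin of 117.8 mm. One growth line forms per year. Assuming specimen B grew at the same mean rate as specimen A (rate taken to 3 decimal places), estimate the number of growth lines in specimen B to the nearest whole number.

854 growth lines

Specimen A: correcting the raw count gives 243 − 16 + 18 = 245 true growth lines.
A: Extension rate ≈ 33.8 / 245 = 0.138 mm per year.
B spans 117.8 / 0.138 = 853.62 years ≈ 854 growth lines.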